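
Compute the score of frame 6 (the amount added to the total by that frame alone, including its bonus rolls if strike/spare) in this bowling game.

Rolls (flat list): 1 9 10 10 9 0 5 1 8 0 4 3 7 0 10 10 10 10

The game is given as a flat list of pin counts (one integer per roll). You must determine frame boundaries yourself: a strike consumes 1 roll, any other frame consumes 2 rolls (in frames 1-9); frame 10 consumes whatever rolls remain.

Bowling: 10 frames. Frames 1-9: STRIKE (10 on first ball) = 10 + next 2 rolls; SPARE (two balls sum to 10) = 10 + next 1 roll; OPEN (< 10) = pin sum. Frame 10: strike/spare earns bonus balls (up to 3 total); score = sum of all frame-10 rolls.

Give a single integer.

Answer: 8

Derivation:
Frame 1: SPARE (1+9=10). 10 + next roll (10) = 20. Cumulative: 20
Frame 2: STRIKE. 10 + next two rolls (10+9) = 29. Cumulative: 49
Frame 3: STRIKE. 10 + next two rolls (9+0) = 19. Cumulative: 68
Frame 4: OPEN (9+0=9). Cumulative: 77
Frame 5: OPEN (5+1=6). Cumulative: 83
Frame 6: OPEN (8+0=8). Cumulative: 91
Frame 7: OPEN (4+3=7). Cumulative: 98
Frame 8: OPEN (7+0=7). Cumulative: 105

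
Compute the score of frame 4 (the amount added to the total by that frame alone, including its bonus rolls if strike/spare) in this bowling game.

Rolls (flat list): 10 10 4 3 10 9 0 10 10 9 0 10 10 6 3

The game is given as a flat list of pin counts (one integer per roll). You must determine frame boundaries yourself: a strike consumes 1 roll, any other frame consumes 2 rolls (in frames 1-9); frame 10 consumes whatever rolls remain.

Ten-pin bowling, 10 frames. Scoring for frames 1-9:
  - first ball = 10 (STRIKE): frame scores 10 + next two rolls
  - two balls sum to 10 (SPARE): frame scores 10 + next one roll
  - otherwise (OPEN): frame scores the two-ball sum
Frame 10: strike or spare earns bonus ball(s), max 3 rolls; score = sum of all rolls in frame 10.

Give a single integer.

Frame 1: STRIKE. 10 + next two rolls (10+4) = 24. Cumulative: 24
Frame 2: STRIKE. 10 + next two rolls (4+3) = 17. Cumulative: 41
Frame 3: OPEN (4+3=7). Cumulative: 48
Frame 4: STRIKE. 10 + next two rolls (9+0) = 19. Cumulative: 67
Frame 5: OPEN (9+0=9). Cumulative: 76
Frame 6: STRIKE. 10 + next two rolls (10+9) = 29. Cumulative: 105

Answer: 19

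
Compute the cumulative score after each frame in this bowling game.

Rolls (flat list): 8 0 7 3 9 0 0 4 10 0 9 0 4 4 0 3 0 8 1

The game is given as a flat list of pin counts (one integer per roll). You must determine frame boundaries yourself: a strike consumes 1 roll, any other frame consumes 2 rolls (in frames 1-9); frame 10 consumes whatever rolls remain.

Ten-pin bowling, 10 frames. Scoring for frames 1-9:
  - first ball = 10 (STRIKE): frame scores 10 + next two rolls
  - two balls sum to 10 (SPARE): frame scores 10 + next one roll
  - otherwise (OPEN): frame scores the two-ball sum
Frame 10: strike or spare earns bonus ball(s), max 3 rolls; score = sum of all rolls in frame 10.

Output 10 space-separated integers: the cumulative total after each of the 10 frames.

Answer: 8 27 36 40 59 68 72 76 79 88

Derivation:
Frame 1: OPEN (8+0=8). Cumulative: 8
Frame 2: SPARE (7+3=10). 10 + next roll (9) = 19. Cumulative: 27
Frame 3: OPEN (9+0=9). Cumulative: 36
Frame 4: OPEN (0+4=4). Cumulative: 40
Frame 5: STRIKE. 10 + next two rolls (0+9) = 19. Cumulative: 59
Frame 6: OPEN (0+9=9). Cumulative: 68
Frame 7: OPEN (0+4=4). Cumulative: 72
Frame 8: OPEN (4+0=4). Cumulative: 76
Frame 9: OPEN (3+0=3). Cumulative: 79
Frame 10: OPEN. Sum of all frame-10 rolls (8+1) = 9. Cumulative: 88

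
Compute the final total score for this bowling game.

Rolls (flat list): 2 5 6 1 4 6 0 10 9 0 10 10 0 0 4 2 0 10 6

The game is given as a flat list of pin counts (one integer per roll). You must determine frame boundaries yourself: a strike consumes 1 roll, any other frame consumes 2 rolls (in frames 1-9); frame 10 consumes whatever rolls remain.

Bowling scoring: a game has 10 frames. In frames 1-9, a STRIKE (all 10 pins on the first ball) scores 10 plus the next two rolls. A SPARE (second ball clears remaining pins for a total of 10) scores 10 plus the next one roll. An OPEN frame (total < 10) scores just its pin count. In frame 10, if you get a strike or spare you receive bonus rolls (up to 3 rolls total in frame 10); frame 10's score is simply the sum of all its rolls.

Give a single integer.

Frame 1: OPEN (2+5=7). Cumulative: 7
Frame 2: OPEN (6+1=7). Cumulative: 14
Frame 3: SPARE (4+6=10). 10 + next roll (0) = 10. Cumulative: 24
Frame 4: SPARE (0+10=10). 10 + next roll (9) = 19. Cumulative: 43
Frame 5: OPEN (9+0=9). Cumulative: 52
Frame 6: STRIKE. 10 + next two rolls (10+0) = 20. Cumulative: 72
Frame 7: STRIKE. 10 + next two rolls (0+0) = 10. Cumulative: 82
Frame 8: OPEN (0+0=0). Cumulative: 82
Frame 9: OPEN (4+2=6). Cumulative: 88
Frame 10: SPARE. Sum of all frame-10 rolls (0+10+6) = 16. Cumulative: 104

Answer: 104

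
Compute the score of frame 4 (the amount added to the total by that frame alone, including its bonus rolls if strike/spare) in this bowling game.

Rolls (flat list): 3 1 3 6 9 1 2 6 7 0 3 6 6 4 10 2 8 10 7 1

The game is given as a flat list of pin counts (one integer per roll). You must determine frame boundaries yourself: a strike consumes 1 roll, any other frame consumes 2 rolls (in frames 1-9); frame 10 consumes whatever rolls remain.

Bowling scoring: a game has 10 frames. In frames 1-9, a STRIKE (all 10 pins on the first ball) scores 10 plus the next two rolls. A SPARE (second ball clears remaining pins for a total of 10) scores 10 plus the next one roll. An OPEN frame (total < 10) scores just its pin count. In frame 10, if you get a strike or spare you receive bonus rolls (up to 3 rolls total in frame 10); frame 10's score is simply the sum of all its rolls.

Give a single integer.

Frame 1: OPEN (3+1=4). Cumulative: 4
Frame 2: OPEN (3+6=9). Cumulative: 13
Frame 3: SPARE (9+1=10). 10 + next roll (2) = 12. Cumulative: 25
Frame 4: OPEN (2+6=8). Cumulative: 33
Frame 5: OPEN (7+0=7). Cumulative: 40
Frame 6: OPEN (3+6=9). Cumulative: 49

Answer: 8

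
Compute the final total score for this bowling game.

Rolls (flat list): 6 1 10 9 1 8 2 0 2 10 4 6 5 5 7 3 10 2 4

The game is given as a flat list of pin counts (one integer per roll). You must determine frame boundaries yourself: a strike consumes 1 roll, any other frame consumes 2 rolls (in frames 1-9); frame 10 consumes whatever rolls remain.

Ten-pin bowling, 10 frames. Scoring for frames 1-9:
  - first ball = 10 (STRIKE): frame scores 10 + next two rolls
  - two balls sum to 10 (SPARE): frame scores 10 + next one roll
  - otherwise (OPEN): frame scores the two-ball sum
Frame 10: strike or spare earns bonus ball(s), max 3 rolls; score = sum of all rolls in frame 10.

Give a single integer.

Frame 1: OPEN (6+1=7). Cumulative: 7
Frame 2: STRIKE. 10 + next two rolls (9+1) = 20. Cumulative: 27
Frame 3: SPARE (9+1=10). 10 + next roll (8) = 18. Cumulative: 45
Frame 4: SPARE (8+2=10). 10 + next roll (0) = 10. Cumulative: 55
Frame 5: OPEN (0+2=2). Cumulative: 57
Frame 6: STRIKE. 10 + next two rolls (4+6) = 20. Cumulative: 77
Frame 7: SPARE (4+6=10). 10 + next roll (5) = 15. Cumulative: 92
Frame 8: SPARE (5+5=10). 10 + next roll (7) = 17. Cumulative: 109
Frame 9: SPARE (7+3=10). 10 + next roll (10) = 20. Cumulative: 129
Frame 10: STRIKE. Sum of all frame-10 rolls (10+2+4) = 16. Cumulative: 145

Answer: 145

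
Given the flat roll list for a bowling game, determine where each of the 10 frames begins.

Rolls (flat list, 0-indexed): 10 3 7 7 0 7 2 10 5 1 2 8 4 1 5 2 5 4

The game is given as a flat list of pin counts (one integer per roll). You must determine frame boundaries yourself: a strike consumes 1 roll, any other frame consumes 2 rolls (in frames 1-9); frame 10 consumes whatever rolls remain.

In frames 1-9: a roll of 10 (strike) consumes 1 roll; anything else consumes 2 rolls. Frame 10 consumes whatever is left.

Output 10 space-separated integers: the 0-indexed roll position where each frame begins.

Frame 1 starts at roll index 0: roll=10 (strike), consumes 1 roll
Frame 2 starts at roll index 1: rolls=3,7 (sum=10), consumes 2 rolls
Frame 3 starts at roll index 3: rolls=7,0 (sum=7), consumes 2 rolls
Frame 4 starts at roll index 5: rolls=7,2 (sum=9), consumes 2 rolls
Frame 5 starts at roll index 7: roll=10 (strike), consumes 1 roll
Frame 6 starts at roll index 8: rolls=5,1 (sum=6), consumes 2 rolls
Frame 7 starts at roll index 10: rolls=2,8 (sum=10), consumes 2 rolls
Frame 8 starts at roll index 12: rolls=4,1 (sum=5), consumes 2 rolls
Frame 9 starts at roll index 14: rolls=5,2 (sum=7), consumes 2 rolls
Frame 10 starts at roll index 16: 2 remaining rolls

Answer: 0 1 3 5 7 8 10 12 14 16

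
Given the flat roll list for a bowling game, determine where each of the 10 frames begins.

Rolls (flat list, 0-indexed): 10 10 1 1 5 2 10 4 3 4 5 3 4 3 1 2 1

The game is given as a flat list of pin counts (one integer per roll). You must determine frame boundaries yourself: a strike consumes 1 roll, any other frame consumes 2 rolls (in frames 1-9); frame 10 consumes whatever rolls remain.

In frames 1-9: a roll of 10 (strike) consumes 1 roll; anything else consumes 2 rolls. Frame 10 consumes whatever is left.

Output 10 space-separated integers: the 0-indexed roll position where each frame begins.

Frame 1 starts at roll index 0: roll=10 (strike), consumes 1 roll
Frame 2 starts at roll index 1: roll=10 (strike), consumes 1 roll
Frame 3 starts at roll index 2: rolls=1,1 (sum=2), consumes 2 rolls
Frame 4 starts at roll index 4: rolls=5,2 (sum=7), consumes 2 rolls
Frame 5 starts at roll index 6: roll=10 (strike), consumes 1 roll
Frame 6 starts at roll index 7: rolls=4,3 (sum=7), consumes 2 rolls
Frame 7 starts at roll index 9: rolls=4,5 (sum=9), consumes 2 rolls
Frame 8 starts at roll index 11: rolls=3,4 (sum=7), consumes 2 rolls
Frame 9 starts at roll index 13: rolls=3,1 (sum=4), consumes 2 rolls
Frame 10 starts at roll index 15: 2 remaining rolls

Answer: 0 1 2 4 6 7 9 11 13 15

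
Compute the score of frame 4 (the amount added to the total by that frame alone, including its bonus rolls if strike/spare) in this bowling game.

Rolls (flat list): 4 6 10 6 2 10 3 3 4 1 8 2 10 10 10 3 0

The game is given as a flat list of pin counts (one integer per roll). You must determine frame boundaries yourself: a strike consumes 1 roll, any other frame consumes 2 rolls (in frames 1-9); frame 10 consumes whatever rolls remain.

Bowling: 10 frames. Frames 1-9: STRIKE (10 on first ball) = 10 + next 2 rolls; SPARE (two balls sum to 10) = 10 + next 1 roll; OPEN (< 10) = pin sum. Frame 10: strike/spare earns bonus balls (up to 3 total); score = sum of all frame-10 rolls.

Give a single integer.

Frame 1: SPARE (4+6=10). 10 + next roll (10) = 20. Cumulative: 20
Frame 2: STRIKE. 10 + next two rolls (6+2) = 18. Cumulative: 38
Frame 3: OPEN (6+2=8). Cumulative: 46
Frame 4: STRIKE. 10 + next two rolls (3+3) = 16. Cumulative: 62
Frame 5: OPEN (3+3=6). Cumulative: 68
Frame 6: OPEN (4+1=5). Cumulative: 73

Answer: 16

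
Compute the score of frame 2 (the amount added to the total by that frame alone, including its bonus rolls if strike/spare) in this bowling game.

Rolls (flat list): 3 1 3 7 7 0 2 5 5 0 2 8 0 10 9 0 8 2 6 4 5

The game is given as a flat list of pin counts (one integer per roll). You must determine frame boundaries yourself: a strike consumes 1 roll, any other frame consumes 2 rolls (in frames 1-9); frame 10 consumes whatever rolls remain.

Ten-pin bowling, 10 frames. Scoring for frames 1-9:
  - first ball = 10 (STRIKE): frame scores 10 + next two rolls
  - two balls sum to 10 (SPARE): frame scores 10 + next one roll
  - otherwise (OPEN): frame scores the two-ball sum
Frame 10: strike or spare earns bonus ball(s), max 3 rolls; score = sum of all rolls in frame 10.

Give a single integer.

Answer: 17

Derivation:
Frame 1: OPEN (3+1=4). Cumulative: 4
Frame 2: SPARE (3+7=10). 10 + next roll (7) = 17. Cumulative: 21
Frame 3: OPEN (7+0=7). Cumulative: 28
Frame 4: OPEN (2+5=7). Cumulative: 35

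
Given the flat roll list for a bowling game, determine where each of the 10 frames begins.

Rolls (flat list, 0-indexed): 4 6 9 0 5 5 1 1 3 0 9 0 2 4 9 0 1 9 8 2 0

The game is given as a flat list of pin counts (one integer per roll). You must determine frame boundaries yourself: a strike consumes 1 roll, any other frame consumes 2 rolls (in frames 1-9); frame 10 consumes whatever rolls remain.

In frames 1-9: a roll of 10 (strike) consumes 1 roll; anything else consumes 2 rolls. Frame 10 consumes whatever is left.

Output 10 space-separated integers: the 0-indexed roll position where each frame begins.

Frame 1 starts at roll index 0: rolls=4,6 (sum=10), consumes 2 rolls
Frame 2 starts at roll index 2: rolls=9,0 (sum=9), consumes 2 rolls
Frame 3 starts at roll index 4: rolls=5,5 (sum=10), consumes 2 rolls
Frame 4 starts at roll index 6: rolls=1,1 (sum=2), consumes 2 rolls
Frame 5 starts at roll index 8: rolls=3,0 (sum=3), consumes 2 rolls
Frame 6 starts at roll index 10: rolls=9,0 (sum=9), consumes 2 rolls
Frame 7 starts at roll index 12: rolls=2,4 (sum=6), consumes 2 rolls
Frame 8 starts at roll index 14: rolls=9,0 (sum=9), consumes 2 rolls
Frame 9 starts at roll index 16: rolls=1,9 (sum=10), consumes 2 rolls
Frame 10 starts at roll index 18: 3 remaining rolls

Answer: 0 2 4 6 8 10 12 14 16 18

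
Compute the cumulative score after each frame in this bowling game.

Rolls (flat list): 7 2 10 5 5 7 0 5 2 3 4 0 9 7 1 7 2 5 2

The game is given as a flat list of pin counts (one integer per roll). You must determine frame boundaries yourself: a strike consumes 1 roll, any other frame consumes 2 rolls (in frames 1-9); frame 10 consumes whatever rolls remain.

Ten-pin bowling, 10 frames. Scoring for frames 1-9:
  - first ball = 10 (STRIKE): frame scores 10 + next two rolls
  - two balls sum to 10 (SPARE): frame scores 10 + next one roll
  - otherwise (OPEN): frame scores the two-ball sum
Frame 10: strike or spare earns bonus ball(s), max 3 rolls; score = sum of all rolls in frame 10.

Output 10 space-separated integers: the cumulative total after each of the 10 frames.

Frame 1: OPEN (7+2=9). Cumulative: 9
Frame 2: STRIKE. 10 + next two rolls (5+5) = 20. Cumulative: 29
Frame 3: SPARE (5+5=10). 10 + next roll (7) = 17. Cumulative: 46
Frame 4: OPEN (7+0=7). Cumulative: 53
Frame 5: OPEN (5+2=7). Cumulative: 60
Frame 6: OPEN (3+4=7). Cumulative: 67
Frame 7: OPEN (0+9=9). Cumulative: 76
Frame 8: OPEN (7+1=8). Cumulative: 84
Frame 9: OPEN (7+2=9). Cumulative: 93
Frame 10: OPEN. Sum of all frame-10 rolls (5+2) = 7. Cumulative: 100

Answer: 9 29 46 53 60 67 76 84 93 100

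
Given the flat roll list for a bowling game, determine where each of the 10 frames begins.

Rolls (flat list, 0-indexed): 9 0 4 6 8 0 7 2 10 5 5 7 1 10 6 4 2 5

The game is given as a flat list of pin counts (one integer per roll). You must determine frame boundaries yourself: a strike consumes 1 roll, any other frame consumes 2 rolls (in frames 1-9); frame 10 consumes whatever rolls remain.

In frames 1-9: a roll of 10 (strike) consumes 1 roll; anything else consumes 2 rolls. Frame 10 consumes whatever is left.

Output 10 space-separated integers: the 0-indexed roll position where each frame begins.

Frame 1 starts at roll index 0: rolls=9,0 (sum=9), consumes 2 rolls
Frame 2 starts at roll index 2: rolls=4,6 (sum=10), consumes 2 rolls
Frame 3 starts at roll index 4: rolls=8,0 (sum=8), consumes 2 rolls
Frame 4 starts at roll index 6: rolls=7,2 (sum=9), consumes 2 rolls
Frame 5 starts at roll index 8: roll=10 (strike), consumes 1 roll
Frame 6 starts at roll index 9: rolls=5,5 (sum=10), consumes 2 rolls
Frame 7 starts at roll index 11: rolls=7,1 (sum=8), consumes 2 rolls
Frame 8 starts at roll index 13: roll=10 (strike), consumes 1 roll
Frame 9 starts at roll index 14: rolls=6,4 (sum=10), consumes 2 rolls
Frame 10 starts at roll index 16: 2 remaining rolls

Answer: 0 2 4 6 8 9 11 13 14 16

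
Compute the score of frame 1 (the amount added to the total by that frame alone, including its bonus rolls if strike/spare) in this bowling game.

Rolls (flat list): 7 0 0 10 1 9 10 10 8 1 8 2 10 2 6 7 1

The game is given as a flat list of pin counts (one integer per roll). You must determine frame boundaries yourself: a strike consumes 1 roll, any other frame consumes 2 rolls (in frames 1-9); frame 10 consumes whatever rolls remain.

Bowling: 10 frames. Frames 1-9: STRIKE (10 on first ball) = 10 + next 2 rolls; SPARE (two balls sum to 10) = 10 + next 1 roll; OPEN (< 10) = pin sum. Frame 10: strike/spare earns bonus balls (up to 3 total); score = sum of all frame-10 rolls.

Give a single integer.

Frame 1: OPEN (7+0=7). Cumulative: 7
Frame 2: SPARE (0+10=10). 10 + next roll (1) = 11. Cumulative: 18
Frame 3: SPARE (1+9=10). 10 + next roll (10) = 20. Cumulative: 38

Answer: 7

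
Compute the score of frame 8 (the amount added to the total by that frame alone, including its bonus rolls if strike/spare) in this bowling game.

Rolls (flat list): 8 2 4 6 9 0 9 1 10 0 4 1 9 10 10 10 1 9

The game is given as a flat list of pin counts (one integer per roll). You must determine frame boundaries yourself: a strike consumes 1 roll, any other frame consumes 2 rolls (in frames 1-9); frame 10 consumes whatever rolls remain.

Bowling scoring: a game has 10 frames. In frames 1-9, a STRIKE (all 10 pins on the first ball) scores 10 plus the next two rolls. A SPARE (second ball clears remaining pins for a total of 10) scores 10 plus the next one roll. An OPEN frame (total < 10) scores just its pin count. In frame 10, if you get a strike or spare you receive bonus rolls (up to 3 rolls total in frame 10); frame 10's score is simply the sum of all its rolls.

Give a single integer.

Frame 1: SPARE (8+2=10). 10 + next roll (4) = 14. Cumulative: 14
Frame 2: SPARE (4+6=10). 10 + next roll (9) = 19. Cumulative: 33
Frame 3: OPEN (9+0=9). Cumulative: 42
Frame 4: SPARE (9+1=10). 10 + next roll (10) = 20. Cumulative: 62
Frame 5: STRIKE. 10 + next two rolls (0+4) = 14. Cumulative: 76
Frame 6: OPEN (0+4=4). Cumulative: 80
Frame 7: SPARE (1+9=10). 10 + next roll (10) = 20. Cumulative: 100
Frame 8: STRIKE. 10 + next two rolls (10+10) = 30. Cumulative: 130
Frame 9: STRIKE. 10 + next two rolls (10+1) = 21. Cumulative: 151
Frame 10: STRIKE. Sum of all frame-10 rolls (10+1+9) = 20. Cumulative: 171

Answer: 30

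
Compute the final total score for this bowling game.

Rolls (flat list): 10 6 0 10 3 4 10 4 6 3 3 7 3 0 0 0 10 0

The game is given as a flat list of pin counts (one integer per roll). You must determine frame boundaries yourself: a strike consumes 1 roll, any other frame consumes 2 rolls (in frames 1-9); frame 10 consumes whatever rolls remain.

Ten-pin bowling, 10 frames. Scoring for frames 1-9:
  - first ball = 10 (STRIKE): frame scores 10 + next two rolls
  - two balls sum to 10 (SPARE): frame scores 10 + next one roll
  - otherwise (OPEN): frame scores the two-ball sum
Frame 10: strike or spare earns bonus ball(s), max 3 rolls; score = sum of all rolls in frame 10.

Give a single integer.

Answer: 105

Derivation:
Frame 1: STRIKE. 10 + next two rolls (6+0) = 16. Cumulative: 16
Frame 2: OPEN (6+0=6). Cumulative: 22
Frame 3: STRIKE. 10 + next two rolls (3+4) = 17. Cumulative: 39
Frame 4: OPEN (3+4=7). Cumulative: 46
Frame 5: STRIKE. 10 + next two rolls (4+6) = 20. Cumulative: 66
Frame 6: SPARE (4+6=10). 10 + next roll (3) = 13. Cumulative: 79
Frame 7: OPEN (3+3=6). Cumulative: 85
Frame 8: SPARE (7+3=10). 10 + next roll (0) = 10. Cumulative: 95
Frame 9: OPEN (0+0=0). Cumulative: 95
Frame 10: SPARE. Sum of all frame-10 rolls (0+10+0) = 10. Cumulative: 105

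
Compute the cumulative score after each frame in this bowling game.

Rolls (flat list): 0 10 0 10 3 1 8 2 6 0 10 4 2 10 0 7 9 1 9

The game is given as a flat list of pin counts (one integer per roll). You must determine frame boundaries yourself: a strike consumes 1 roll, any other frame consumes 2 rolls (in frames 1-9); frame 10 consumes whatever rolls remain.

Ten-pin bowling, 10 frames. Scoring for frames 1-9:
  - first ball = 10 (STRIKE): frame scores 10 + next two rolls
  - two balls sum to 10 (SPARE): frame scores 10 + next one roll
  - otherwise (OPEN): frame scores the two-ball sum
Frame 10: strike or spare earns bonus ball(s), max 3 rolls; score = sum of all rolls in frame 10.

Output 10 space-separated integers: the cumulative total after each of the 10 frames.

Frame 1: SPARE (0+10=10). 10 + next roll (0) = 10. Cumulative: 10
Frame 2: SPARE (0+10=10). 10 + next roll (3) = 13. Cumulative: 23
Frame 3: OPEN (3+1=4). Cumulative: 27
Frame 4: SPARE (8+2=10). 10 + next roll (6) = 16. Cumulative: 43
Frame 5: OPEN (6+0=6). Cumulative: 49
Frame 6: STRIKE. 10 + next two rolls (4+2) = 16. Cumulative: 65
Frame 7: OPEN (4+2=6). Cumulative: 71
Frame 8: STRIKE. 10 + next two rolls (0+7) = 17. Cumulative: 88
Frame 9: OPEN (0+7=7). Cumulative: 95
Frame 10: SPARE. Sum of all frame-10 rolls (9+1+9) = 19. Cumulative: 114

Answer: 10 23 27 43 49 65 71 88 95 114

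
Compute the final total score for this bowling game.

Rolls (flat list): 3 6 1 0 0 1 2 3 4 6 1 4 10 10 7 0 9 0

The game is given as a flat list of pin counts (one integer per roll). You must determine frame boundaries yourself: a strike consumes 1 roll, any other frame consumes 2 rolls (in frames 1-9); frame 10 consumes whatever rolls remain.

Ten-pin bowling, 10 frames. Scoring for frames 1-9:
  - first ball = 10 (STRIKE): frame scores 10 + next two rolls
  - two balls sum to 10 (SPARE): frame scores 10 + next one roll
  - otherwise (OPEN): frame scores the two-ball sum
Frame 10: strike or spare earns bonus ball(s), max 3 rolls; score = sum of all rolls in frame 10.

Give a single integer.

Answer: 92

Derivation:
Frame 1: OPEN (3+6=9). Cumulative: 9
Frame 2: OPEN (1+0=1). Cumulative: 10
Frame 3: OPEN (0+1=1). Cumulative: 11
Frame 4: OPEN (2+3=5). Cumulative: 16
Frame 5: SPARE (4+6=10). 10 + next roll (1) = 11. Cumulative: 27
Frame 6: OPEN (1+4=5). Cumulative: 32
Frame 7: STRIKE. 10 + next two rolls (10+7) = 27. Cumulative: 59
Frame 8: STRIKE. 10 + next two rolls (7+0) = 17. Cumulative: 76
Frame 9: OPEN (7+0=7). Cumulative: 83
Frame 10: OPEN. Sum of all frame-10 rolls (9+0) = 9. Cumulative: 92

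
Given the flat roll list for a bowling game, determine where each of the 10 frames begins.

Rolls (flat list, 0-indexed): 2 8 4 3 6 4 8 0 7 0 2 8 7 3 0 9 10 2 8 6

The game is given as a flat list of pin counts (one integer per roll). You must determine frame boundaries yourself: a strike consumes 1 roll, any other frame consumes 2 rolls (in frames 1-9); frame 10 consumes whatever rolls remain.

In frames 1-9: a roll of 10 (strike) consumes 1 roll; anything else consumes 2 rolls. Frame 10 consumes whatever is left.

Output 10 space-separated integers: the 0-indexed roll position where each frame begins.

Answer: 0 2 4 6 8 10 12 14 16 17

Derivation:
Frame 1 starts at roll index 0: rolls=2,8 (sum=10), consumes 2 rolls
Frame 2 starts at roll index 2: rolls=4,3 (sum=7), consumes 2 rolls
Frame 3 starts at roll index 4: rolls=6,4 (sum=10), consumes 2 rolls
Frame 4 starts at roll index 6: rolls=8,0 (sum=8), consumes 2 rolls
Frame 5 starts at roll index 8: rolls=7,0 (sum=7), consumes 2 rolls
Frame 6 starts at roll index 10: rolls=2,8 (sum=10), consumes 2 rolls
Frame 7 starts at roll index 12: rolls=7,3 (sum=10), consumes 2 rolls
Frame 8 starts at roll index 14: rolls=0,9 (sum=9), consumes 2 rolls
Frame 9 starts at roll index 16: roll=10 (strike), consumes 1 roll
Frame 10 starts at roll index 17: 3 remaining rolls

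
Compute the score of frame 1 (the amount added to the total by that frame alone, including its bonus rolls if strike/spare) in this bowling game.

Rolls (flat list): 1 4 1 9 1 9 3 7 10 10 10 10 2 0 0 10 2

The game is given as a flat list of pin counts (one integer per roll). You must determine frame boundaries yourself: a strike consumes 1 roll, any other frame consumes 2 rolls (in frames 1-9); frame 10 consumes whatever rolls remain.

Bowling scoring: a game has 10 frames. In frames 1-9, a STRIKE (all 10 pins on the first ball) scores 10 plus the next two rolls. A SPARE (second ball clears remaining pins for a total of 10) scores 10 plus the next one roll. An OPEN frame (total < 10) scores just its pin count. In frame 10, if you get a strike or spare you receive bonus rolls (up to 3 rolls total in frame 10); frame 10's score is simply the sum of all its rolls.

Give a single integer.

Answer: 5

Derivation:
Frame 1: OPEN (1+4=5). Cumulative: 5
Frame 2: SPARE (1+9=10). 10 + next roll (1) = 11. Cumulative: 16
Frame 3: SPARE (1+9=10). 10 + next roll (3) = 13. Cumulative: 29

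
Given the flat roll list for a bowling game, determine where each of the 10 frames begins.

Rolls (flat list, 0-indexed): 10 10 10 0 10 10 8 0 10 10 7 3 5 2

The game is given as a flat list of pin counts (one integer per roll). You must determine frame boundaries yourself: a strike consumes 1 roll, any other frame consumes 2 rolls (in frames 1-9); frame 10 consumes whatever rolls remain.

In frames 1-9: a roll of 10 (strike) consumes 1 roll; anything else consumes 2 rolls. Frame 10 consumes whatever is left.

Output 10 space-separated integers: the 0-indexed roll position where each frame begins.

Frame 1 starts at roll index 0: roll=10 (strike), consumes 1 roll
Frame 2 starts at roll index 1: roll=10 (strike), consumes 1 roll
Frame 3 starts at roll index 2: roll=10 (strike), consumes 1 roll
Frame 4 starts at roll index 3: rolls=0,10 (sum=10), consumes 2 rolls
Frame 5 starts at roll index 5: roll=10 (strike), consumes 1 roll
Frame 6 starts at roll index 6: rolls=8,0 (sum=8), consumes 2 rolls
Frame 7 starts at roll index 8: roll=10 (strike), consumes 1 roll
Frame 8 starts at roll index 9: roll=10 (strike), consumes 1 roll
Frame 9 starts at roll index 10: rolls=7,3 (sum=10), consumes 2 rolls
Frame 10 starts at roll index 12: 2 remaining rolls

Answer: 0 1 2 3 5 6 8 9 10 12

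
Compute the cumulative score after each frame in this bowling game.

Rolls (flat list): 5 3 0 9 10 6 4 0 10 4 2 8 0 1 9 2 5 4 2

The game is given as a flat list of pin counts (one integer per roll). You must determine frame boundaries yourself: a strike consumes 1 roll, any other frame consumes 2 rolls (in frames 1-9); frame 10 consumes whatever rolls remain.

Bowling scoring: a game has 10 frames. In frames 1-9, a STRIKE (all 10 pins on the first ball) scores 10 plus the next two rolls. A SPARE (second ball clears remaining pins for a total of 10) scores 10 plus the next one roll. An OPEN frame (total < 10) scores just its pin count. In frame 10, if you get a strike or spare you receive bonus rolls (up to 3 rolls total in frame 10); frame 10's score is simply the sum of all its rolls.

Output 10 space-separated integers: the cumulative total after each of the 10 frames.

Answer: 8 17 37 47 61 67 75 87 94 100

Derivation:
Frame 1: OPEN (5+3=8). Cumulative: 8
Frame 2: OPEN (0+9=9). Cumulative: 17
Frame 3: STRIKE. 10 + next two rolls (6+4) = 20. Cumulative: 37
Frame 4: SPARE (6+4=10). 10 + next roll (0) = 10. Cumulative: 47
Frame 5: SPARE (0+10=10). 10 + next roll (4) = 14. Cumulative: 61
Frame 6: OPEN (4+2=6). Cumulative: 67
Frame 7: OPEN (8+0=8). Cumulative: 75
Frame 8: SPARE (1+9=10). 10 + next roll (2) = 12. Cumulative: 87
Frame 9: OPEN (2+5=7). Cumulative: 94
Frame 10: OPEN. Sum of all frame-10 rolls (4+2) = 6. Cumulative: 100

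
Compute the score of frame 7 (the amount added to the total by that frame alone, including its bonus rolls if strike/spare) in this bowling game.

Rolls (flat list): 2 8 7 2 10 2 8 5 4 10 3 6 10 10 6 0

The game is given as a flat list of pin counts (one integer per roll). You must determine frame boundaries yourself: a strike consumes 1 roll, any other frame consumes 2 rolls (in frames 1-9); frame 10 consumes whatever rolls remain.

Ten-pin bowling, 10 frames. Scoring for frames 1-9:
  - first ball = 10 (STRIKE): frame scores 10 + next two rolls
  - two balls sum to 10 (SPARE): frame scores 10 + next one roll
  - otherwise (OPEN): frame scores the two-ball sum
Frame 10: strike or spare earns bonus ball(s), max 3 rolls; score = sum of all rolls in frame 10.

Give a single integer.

Frame 1: SPARE (2+8=10). 10 + next roll (7) = 17. Cumulative: 17
Frame 2: OPEN (7+2=9). Cumulative: 26
Frame 3: STRIKE. 10 + next two rolls (2+8) = 20. Cumulative: 46
Frame 4: SPARE (2+8=10). 10 + next roll (5) = 15. Cumulative: 61
Frame 5: OPEN (5+4=9). Cumulative: 70
Frame 6: STRIKE. 10 + next two rolls (3+6) = 19. Cumulative: 89
Frame 7: OPEN (3+6=9). Cumulative: 98
Frame 8: STRIKE. 10 + next two rolls (10+6) = 26. Cumulative: 124
Frame 9: STRIKE. 10 + next two rolls (6+0) = 16. Cumulative: 140

Answer: 9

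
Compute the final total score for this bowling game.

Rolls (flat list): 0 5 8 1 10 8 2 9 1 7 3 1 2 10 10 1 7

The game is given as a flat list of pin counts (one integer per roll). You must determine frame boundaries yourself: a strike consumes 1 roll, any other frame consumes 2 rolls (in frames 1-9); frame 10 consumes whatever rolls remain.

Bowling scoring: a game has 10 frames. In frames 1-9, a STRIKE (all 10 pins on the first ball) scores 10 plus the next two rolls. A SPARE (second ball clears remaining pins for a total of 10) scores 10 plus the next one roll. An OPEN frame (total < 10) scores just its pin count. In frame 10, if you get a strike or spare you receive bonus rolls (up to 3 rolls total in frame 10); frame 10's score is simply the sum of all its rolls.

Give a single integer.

Frame 1: OPEN (0+5=5). Cumulative: 5
Frame 2: OPEN (8+1=9). Cumulative: 14
Frame 3: STRIKE. 10 + next two rolls (8+2) = 20. Cumulative: 34
Frame 4: SPARE (8+2=10). 10 + next roll (9) = 19. Cumulative: 53
Frame 5: SPARE (9+1=10). 10 + next roll (7) = 17. Cumulative: 70
Frame 6: SPARE (7+3=10). 10 + next roll (1) = 11. Cumulative: 81
Frame 7: OPEN (1+2=3). Cumulative: 84
Frame 8: STRIKE. 10 + next two rolls (10+1) = 21. Cumulative: 105
Frame 9: STRIKE. 10 + next two rolls (1+7) = 18. Cumulative: 123
Frame 10: OPEN. Sum of all frame-10 rolls (1+7) = 8. Cumulative: 131

Answer: 131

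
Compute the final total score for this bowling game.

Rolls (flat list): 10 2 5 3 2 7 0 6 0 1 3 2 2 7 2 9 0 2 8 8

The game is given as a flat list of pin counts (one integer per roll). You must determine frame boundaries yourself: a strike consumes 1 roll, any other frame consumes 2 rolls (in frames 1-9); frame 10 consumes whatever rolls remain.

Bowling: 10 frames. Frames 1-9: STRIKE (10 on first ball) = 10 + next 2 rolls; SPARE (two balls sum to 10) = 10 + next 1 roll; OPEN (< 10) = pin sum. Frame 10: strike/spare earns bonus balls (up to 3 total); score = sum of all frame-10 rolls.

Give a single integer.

Answer: 86

Derivation:
Frame 1: STRIKE. 10 + next two rolls (2+5) = 17. Cumulative: 17
Frame 2: OPEN (2+5=7). Cumulative: 24
Frame 3: OPEN (3+2=5). Cumulative: 29
Frame 4: OPEN (7+0=7). Cumulative: 36
Frame 5: OPEN (6+0=6). Cumulative: 42
Frame 6: OPEN (1+3=4). Cumulative: 46
Frame 7: OPEN (2+2=4). Cumulative: 50
Frame 8: OPEN (7+2=9). Cumulative: 59
Frame 9: OPEN (9+0=9). Cumulative: 68
Frame 10: SPARE. Sum of all frame-10 rolls (2+8+8) = 18. Cumulative: 86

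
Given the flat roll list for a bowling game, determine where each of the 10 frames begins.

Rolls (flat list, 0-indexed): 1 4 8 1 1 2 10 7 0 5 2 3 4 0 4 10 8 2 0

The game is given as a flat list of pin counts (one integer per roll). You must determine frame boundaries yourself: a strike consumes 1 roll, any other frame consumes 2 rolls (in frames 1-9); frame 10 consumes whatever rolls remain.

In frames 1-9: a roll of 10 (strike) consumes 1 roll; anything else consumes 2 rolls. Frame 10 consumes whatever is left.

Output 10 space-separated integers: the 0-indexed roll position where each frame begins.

Frame 1 starts at roll index 0: rolls=1,4 (sum=5), consumes 2 rolls
Frame 2 starts at roll index 2: rolls=8,1 (sum=9), consumes 2 rolls
Frame 3 starts at roll index 4: rolls=1,2 (sum=3), consumes 2 rolls
Frame 4 starts at roll index 6: roll=10 (strike), consumes 1 roll
Frame 5 starts at roll index 7: rolls=7,0 (sum=7), consumes 2 rolls
Frame 6 starts at roll index 9: rolls=5,2 (sum=7), consumes 2 rolls
Frame 7 starts at roll index 11: rolls=3,4 (sum=7), consumes 2 rolls
Frame 8 starts at roll index 13: rolls=0,4 (sum=4), consumes 2 rolls
Frame 9 starts at roll index 15: roll=10 (strike), consumes 1 roll
Frame 10 starts at roll index 16: 3 remaining rolls

Answer: 0 2 4 6 7 9 11 13 15 16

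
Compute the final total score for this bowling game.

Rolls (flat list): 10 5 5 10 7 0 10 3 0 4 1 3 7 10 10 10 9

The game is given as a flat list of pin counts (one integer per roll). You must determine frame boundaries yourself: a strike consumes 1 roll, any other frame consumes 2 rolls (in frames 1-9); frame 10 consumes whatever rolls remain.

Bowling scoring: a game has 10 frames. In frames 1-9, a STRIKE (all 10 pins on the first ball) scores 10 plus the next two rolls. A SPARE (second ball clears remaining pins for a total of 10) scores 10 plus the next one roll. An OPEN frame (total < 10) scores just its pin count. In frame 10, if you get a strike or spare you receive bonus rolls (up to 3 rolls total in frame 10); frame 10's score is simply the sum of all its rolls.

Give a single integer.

Frame 1: STRIKE. 10 + next two rolls (5+5) = 20. Cumulative: 20
Frame 2: SPARE (5+5=10). 10 + next roll (10) = 20. Cumulative: 40
Frame 3: STRIKE. 10 + next two rolls (7+0) = 17. Cumulative: 57
Frame 4: OPEN (7+0=7). Cumulative: 64
Frame 5: STRIKE. 10 + next two rolls (3+0) = 13. Cumulative: 77
Frame 6: OPEN (3+0=3). Cumulative: 80
Frame 7: OPEN (4+1=5). Cumulative: 85
Frame 8: SPARE (3+7=10). 10 + next roll (10) = 20. Cumulative: 105
Frame 9: STRIKE. 10 + next two rolls (10+10) = 30. Cumulative: 135
Frame 10: STRIKE. Sum of all frame-10 rolls (10+10+9) = 29. Cumulative: 164

Answer: 164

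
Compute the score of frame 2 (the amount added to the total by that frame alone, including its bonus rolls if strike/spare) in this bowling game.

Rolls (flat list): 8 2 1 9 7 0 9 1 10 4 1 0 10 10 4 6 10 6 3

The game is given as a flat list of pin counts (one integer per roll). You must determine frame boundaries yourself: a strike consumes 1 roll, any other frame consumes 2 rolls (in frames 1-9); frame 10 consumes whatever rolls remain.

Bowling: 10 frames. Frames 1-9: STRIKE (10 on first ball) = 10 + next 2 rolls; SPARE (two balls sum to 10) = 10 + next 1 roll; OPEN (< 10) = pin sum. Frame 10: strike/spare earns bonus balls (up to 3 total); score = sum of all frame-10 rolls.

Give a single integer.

Frame 1: SPARE (8+2=10). 10 + next roll (1) = 11. Cumulative: 11
Frame 2: SPARE (1+9=10). 10 + next roll (7) = 17. Cumulative: 28
Frame 3: OPEN (7+0=7). Cumulative: 35
Frame 4: SPARE (9+1=10). 10 + next roll (10) = 20. Cumulative: 55

Answer: 17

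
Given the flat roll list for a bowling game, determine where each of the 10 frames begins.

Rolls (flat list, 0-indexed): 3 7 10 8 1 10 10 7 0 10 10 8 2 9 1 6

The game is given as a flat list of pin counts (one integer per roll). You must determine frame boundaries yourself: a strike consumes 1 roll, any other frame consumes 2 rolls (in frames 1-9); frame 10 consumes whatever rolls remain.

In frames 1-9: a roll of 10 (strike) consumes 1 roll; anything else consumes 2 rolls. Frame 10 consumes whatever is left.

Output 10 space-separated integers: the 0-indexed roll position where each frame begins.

Answer: 0 2 3 5 6 7 9 10 11 13

Derivation:
Frame 1 starts at roll index 0: rolls=3,7 (sum=10), consumes 2 rolls
Frame 2 starts at roll index 2: roll=10 (strike), consumes 1 roll
Frame 3 starts at roll index 3: rolls=8,1 (sum=9), consumes 2 rolls
Frame 4 starts at roll index 5: roll=10 (strike), consumes 1 roll
Frame 5 starts at roll index 6: roll=10 (strike), consumes 1 roll
Frame 6 starts at roll index 7: rolls=7,0 (sum=7), consumes 2 rolls
Frame 7 starts at roll index 9: roll=10 (strike), consumes 1 roll
Frame 8 starts at roll index 10: roll=10 (strike), consumes 1 roll
Frame 9 starts at roll index 11: rolls=8,2 (sum=10), consumes 2 rolls
Frame 10 starts at roll index 13: 3 remaining rolls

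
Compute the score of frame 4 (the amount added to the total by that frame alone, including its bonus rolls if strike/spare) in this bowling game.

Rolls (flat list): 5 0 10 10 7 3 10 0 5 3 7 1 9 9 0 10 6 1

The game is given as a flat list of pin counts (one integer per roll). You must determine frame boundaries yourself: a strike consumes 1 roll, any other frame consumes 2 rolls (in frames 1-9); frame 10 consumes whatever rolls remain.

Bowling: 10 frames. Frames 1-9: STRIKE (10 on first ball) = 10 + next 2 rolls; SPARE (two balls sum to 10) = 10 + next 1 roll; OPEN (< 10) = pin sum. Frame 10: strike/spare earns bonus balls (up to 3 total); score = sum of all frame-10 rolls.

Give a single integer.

Answer: 20

Derivation:
Frame 1: OPEN (5+0=5). Cumulative: 5
Frame 2: STRIKE. 10 + next two rolls (10+7) = 27. Cumulative: 32
Frame 3: STRIKE. 10 + next two rolls (7+3) = 20. Cumulative: 52
Frame 4: SPARE (7+3=10). 10 + next roll (10) = 20. Cumulative: 72
Frame 5: STRIKE. 10 + next two rolls (0+5) = 15. Cumulative: 87
Frame 6: OPEN (0+5=5). Cumulative: 92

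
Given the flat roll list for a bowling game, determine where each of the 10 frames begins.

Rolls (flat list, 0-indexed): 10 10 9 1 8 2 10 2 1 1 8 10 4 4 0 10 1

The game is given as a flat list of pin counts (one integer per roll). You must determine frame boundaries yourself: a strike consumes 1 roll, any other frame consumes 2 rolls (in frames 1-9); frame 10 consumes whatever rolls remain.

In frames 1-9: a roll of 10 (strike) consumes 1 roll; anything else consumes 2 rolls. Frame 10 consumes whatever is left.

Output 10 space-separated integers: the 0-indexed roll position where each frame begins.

Frame 1 starts at roll index 0: roll=10 (strike), consumes 1 roll
Frame 2 starts at roll index 1: roll=10 (strike), consumes 1 roll
Frame 3 starts at roll index 2: rolls=9,1 (sum=10), consumes 2 rolls
Frame 4 starts at roll index 4: rolls=8,2 (sum=10), consumes 2 rolls
Frame 5 starts at roll index 6: roll=10 (strike), consumes 1 roll
Frame 6 starts at roll index 7: rolls=2,1 (sum=3), consumes 2 rolls
Frame 7 starts at roll index 9: rolls=1,8 (sum=9), consumes 2 rolls
Frame 8 starts at roll index 11: roll=10 (strike), consumes 1 roll
Frame 9 starts at roll index 12: rolls=4,4 (sum=8), consumes 2 rolls
Frame 10 starts at roll index 14: 3 remaining rolls

Answer: 0 1 2 4 6 7 9 11 12 14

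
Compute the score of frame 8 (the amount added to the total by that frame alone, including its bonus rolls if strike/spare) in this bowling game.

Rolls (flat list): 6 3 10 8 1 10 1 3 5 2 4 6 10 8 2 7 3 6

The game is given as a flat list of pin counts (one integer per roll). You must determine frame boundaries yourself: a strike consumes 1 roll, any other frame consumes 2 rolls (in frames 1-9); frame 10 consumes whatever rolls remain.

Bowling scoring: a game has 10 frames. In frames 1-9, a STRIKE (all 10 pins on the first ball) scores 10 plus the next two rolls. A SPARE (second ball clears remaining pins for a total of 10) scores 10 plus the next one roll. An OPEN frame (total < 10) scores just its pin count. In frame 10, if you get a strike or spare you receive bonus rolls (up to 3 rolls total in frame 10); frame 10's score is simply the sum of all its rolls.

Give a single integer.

Frame 1: OPEN (6+3=9). Cumulative: 9
Frame 2: STRIKE. 10 + next two rolls (8+1) = 19. Cumulative: 28
Frame 3: OPEN (8+1=9). Cumulative: 37
Frame 4: STRIKE. 10 + next two rolls (1+3) = 14. Cumulative: 51
Frame 5: OPEN (1+3=4). Cumulative: 55
Frame 6: OPEN (5+2=7). Cumulative: 62
Frame 7: SPARE (4+6=10). 10 + next roll (10) = 20. Cumulative: 82
Frame 8: STRIKE. 10 + next two rolls (8+2) = 20. Cumulative: 102
Frame 9: SPARE (8+2=10). 10 + next roll (7) = 17. Cumulative: 119
Frame 10: SPARE. Sum of all frame-10 rolls (7+3+6) = 16. Cumulative: 135

Answer: 20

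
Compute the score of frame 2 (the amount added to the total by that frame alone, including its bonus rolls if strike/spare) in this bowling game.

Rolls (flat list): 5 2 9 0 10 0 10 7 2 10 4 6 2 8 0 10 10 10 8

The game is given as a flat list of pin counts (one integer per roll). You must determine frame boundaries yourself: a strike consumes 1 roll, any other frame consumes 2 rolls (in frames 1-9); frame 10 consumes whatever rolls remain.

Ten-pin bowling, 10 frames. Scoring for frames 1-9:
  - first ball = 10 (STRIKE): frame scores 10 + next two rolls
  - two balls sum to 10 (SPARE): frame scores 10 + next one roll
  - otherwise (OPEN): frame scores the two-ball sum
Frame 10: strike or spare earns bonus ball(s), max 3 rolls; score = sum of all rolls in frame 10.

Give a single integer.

Answer: 9

Derivation:
Frame 1: OPEN (5+2=7). Cumulative: 7
Frame 2: OPEN (9+0=9). Cumulative: 16
Frame 3: STRIKE. 10 + next two rolls (0+10) = 20. Cumulative: 36
Frame 4: SPARE (0+10=10). 10 + next roll (7) = 17. Cumulative: 53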